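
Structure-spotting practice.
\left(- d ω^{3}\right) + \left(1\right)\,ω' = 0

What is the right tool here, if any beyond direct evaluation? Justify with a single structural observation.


Verdict: separation of variables — solved for the derivative, the right side splits multiplicatively into a function of each variable alone — divide and integrate each side.


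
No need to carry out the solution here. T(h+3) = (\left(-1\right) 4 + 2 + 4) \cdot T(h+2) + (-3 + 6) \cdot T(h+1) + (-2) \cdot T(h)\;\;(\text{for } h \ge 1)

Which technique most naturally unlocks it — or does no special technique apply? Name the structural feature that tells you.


Diagnosis: the characteristic-root method — fixed numeric weights on consecutive terms and no forcing term added: the root method in its home territory.


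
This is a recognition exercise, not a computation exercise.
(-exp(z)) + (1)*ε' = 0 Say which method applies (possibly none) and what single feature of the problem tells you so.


Verdict: no special technique — the slope is a function of z alone, so integrate both sides directly.


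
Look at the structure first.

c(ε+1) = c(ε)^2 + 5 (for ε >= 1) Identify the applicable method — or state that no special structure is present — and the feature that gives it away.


Verdict: no special technique — the sequence value feeds back through itself nonlinearly — linear superposition fails, and every superposition-based closed form fails with it.


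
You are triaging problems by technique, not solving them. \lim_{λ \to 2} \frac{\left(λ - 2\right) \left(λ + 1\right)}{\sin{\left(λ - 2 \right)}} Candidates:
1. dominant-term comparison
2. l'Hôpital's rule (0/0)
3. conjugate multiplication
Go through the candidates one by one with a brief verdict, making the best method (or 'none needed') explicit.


Method: l'Hôpital's rule (0/0) — both numerator and denominator vanish at 2: the genuine 0/0 indeterminate that l'Hôpital exists for. The standard small-argument limits would also carry it; the rule is the systematic route.
- dominant-term comparison — this limit is not decided by comparing polynomial growth at infinity.
- l'Hôpital's rule (0/0) — applicable, and directly so.
- conjugate multiplication: there are no radicals in tension whose conjugate would simplify matters.


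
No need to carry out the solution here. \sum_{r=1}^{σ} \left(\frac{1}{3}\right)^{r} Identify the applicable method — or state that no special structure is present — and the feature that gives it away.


Diagnosis: the geometric series formula — the ratio of consecutive terms is the constant \frac{1}{3}, independent of the index — a geometric sum.


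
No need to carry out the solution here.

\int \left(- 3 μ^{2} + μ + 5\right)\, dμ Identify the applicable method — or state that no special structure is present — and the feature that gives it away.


Best approach: no special technique — nothing composite, nothing rational, nothing trigonometric — each constant-multiple power of μ integrates by the power rule alone.


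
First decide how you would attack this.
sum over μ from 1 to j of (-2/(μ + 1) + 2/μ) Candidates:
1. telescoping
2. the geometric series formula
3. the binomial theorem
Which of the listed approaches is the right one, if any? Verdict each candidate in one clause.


Method: telescoping — the summand is built as 2/μ minus its own successor — adjacent terms annihilate down the line.
- telescoping: applies; the problem has the shape this method handles.
- the geometric series formula: no single multiplier carries one term to the next throughout the sum.
- the binomial theorem: the terms lack the binomial-coefficient-weighted complementary-power pattern of an expansion.


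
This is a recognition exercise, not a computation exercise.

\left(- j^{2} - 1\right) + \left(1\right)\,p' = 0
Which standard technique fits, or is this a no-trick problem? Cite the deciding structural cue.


Diagnosis: no special technique — the slope is a function of j alone, so integrate both sides directly.


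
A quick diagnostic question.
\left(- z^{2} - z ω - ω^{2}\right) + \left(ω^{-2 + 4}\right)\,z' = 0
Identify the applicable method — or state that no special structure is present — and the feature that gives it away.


Verdict: the homogeneous substitution — the slope's numerator and denominator have matching total degree, so it depends only on z/ω and the ratio substitution collapses it.


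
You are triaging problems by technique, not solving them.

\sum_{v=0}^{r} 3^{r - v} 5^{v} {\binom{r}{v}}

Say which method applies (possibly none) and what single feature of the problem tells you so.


Technique: the binomial theorem — {\binom{r}{v}} weighting matched powers of 5 and 3 is the expanded form of (5 + 3)^r — fold it back up.


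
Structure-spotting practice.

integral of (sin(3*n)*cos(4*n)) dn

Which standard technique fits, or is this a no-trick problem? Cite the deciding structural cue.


Verdict: a trigonometric identity — apply product-to-sum to sin(3*n)*cos(4*n): two clean single-angle terms replace one awkward product.


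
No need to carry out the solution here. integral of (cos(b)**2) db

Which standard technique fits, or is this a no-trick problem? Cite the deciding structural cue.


Technique: a trigonometric identity — an even power like cos(b)**2 flattens under the half-angle identity into first-degree cosines you can integrate directly.


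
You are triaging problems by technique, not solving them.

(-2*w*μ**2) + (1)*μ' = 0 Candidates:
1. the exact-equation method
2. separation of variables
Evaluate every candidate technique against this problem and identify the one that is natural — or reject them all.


Best approach: separation of variables — separating collects all μ-dependence with the derivative and leaves all w-dependence opposite: variables separate.
- the exact-equation method: the mixed partial derivatives differ, so the left side is not a total differential.
- separation of variables: yes, a natural case for it.


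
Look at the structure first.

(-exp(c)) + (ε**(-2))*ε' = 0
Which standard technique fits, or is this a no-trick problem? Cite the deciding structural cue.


Verdict: separation of variables — one side of the product carries the independent variable, the other the unknown — the textbook separation shape. One could also solve this as an exact equation; with each coefficient in its own variable, separating is the same work with fewer steps.


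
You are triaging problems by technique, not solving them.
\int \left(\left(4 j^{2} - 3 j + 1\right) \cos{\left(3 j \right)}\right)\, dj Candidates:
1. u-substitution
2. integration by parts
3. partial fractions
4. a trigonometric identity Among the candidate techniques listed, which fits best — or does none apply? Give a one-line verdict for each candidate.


Diagnosis: integration by parts — a polynomial 4 j^{2} - 3 j + 1 against the kernel \cos{\left(3 j \right)} is the signature bounded-ladder case for integration by parts.
- u-substitution — no subexpression of the integrand serves as a whole-integral substitution inner — individual terms may offer their own, but none carries its derivative as a factor of the full integrand; a working change of variable would have to be constructed from outside the expression.
- integration by parts: yes — fits the structure here.
- partial fractions — the expression is not a ratio of polynomials that decomposes further.
- a trigonometric identity — there is no trigonometric structure whose rewriting would simplify the integrand.


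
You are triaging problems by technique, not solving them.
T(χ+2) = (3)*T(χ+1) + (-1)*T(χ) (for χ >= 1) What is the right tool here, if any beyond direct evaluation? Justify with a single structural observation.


Technique: the characteristic-root method — because shifting χ leaves the equation's coefficients unchanged, exponential trials reduce it to algebra.


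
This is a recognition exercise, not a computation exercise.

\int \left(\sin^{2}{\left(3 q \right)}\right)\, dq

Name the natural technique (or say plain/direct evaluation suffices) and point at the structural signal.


Verdict: a trigonometric identity — reduce \sin^{2}{\left(3 q \right)} with the power-reduction formula and the integral becomes first-degree trigonometry.


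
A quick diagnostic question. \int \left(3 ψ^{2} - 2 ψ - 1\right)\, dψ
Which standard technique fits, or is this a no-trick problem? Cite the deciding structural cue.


Best approach: no special technique — a term-by-term power-rule job in ψ; no substitution or rearrangement earns its keep here.


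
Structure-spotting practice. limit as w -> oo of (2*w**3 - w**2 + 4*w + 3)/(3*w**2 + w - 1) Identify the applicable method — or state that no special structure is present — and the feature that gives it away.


Diagnosis: dominant-term comparison — divide through by the highest power of w; every lower-order term dies and the dominant terms decide the limit. Differentiating the expression as a single quotient would eventually settle it as well; matching dominant growth settles it immediately.


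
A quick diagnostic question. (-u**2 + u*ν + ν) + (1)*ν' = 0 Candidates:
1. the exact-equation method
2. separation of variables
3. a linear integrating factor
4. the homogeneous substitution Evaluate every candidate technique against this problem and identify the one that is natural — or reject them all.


Method: a linear integrating factor — linear in the unknown with genuine forcing: multiply through by the exponential of the integrated coefficient and the left side closes into one derivative.
- the exact-equation method — exactness fails on the nose — the mixed partials do not match.
- separation of variables: the two dependences do not factor apart.
- a linear integrating factor: yes — fits the structure here.
- the homogeneous substitution: the slope is not a function of the ratio of the variables alone.


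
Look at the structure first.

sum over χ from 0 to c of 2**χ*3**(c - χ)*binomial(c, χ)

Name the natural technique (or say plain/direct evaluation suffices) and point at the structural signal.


Best approach: the binomial theorem — the summand is term χ of a binomial expansion in 2 and 3; the whole sum is a single power.


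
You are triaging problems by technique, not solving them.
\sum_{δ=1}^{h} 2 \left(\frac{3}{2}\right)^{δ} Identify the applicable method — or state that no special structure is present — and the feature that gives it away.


Verdict: the geometric series formula — term-over-term division gives \frac{3}{2} every time — index-free ratio, geometric sum formula applies.


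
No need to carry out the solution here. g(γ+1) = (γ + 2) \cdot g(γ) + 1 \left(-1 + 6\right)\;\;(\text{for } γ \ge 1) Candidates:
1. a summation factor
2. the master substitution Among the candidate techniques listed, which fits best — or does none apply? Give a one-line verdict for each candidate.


Method: a summation factor — because the multiplier γ + 2 is index-dependent, divide through by its running product and sum the resulting differences.
- a summation factor: applies; the problem has the shape this method handles.
- the master substitution: the recursion steps by a constant offset, so exponential reindexing is pointless.


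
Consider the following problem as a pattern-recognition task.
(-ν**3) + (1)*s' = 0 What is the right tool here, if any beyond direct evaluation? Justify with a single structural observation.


Technique: no special technique — solved for the derivative, no s appears — this is antidifferentiation in ν wearing ODE clothing.


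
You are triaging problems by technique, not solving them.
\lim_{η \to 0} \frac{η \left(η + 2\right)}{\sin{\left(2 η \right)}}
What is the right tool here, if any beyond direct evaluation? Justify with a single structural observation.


Best approach: l'Hôpital's rule (0/0) — both numerator and denominator vanish at 0: the genuine 0/0 indeterminate that l'Hôpital exists for. Expanding numerator and denominator to first order gives the same value — the rule automates exactly that.


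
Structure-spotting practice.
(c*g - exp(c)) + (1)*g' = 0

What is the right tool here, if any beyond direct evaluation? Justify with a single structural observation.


Method: a linear integrating factor — g appears only to the first power with coefficient c — the classic integrating-factor setup.


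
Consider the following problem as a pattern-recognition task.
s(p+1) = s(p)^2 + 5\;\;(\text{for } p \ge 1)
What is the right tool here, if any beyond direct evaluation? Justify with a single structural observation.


Diagnosis: no special technique — the sequence value feeds back through itself nonlinearly — linear superposition fails, and every superposition-based closed form fails with it.


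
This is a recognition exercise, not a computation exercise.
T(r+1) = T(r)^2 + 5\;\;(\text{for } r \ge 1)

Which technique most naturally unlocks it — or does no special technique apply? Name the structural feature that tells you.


Best approach: no special technique — this one you iterate or analyze qualitatively: the nonlinearity defeats linear solution methods.


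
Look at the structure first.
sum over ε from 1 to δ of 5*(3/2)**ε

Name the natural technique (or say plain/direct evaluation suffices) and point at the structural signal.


Best approach: the geometric series formula — each term is 3/2 times the previous one, so the geometric-series formula applies directly.


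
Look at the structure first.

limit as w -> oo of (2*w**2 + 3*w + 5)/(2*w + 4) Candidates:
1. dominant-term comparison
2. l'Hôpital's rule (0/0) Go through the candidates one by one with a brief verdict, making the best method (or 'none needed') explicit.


Verdict: dominant-term comparison — divide through by the highest power of w; every lower-order term dies and the dominant terms decide the limit.
- dominant-term comparison: a fit — the right tool for this form.
- l'Hôpital's rule (0/0) — no 0/0 form appears: written as one quotient, top and bottom both grow without bound, and the ratio is decided by their leading terms.


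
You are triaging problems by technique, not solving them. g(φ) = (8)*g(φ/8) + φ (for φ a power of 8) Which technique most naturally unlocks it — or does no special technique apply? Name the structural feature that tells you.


Best approach: the master substitution — index division is the fingerprint: φ/8 in the recursive call means substitute φ = 8^m.


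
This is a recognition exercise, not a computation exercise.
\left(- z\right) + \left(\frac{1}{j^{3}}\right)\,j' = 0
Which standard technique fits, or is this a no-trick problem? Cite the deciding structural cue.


Method: separation of variables — solved for the derivative, the right side factors as z times j^{3} — all z-dependence separates from all j-dependence. One could also solve this as an exact equation; with each coefficient in its own variable, separating is the same work with fewer steps.


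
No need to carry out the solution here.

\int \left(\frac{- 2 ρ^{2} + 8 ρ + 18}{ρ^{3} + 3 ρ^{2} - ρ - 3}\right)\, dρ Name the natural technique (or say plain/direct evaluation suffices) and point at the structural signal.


Best approach: partial fractions — each factor of ρ^{3} + 3 ρ^{2} - ρ - 3 owns one elementary piece of the integrand — separate them and integrate piecewise.


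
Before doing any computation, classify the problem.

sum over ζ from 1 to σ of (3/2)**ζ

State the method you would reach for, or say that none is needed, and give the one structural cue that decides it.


Verdict: the geometric series formula — each summand is the previous one scaled by 3/2; that constant multiplier is itself the geometric structure.


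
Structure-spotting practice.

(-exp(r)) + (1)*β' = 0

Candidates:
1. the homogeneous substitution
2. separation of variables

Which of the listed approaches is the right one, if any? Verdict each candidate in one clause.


Best approach: no special technique — solved for the derivative, β never appears on the right — this is a direct integration in r, not a differential-equations problem at heart.
- the homogeneous substitution — the slope does not depend on the ratio of the variables alone.
- separation of variables: with no unknown in the slope, separating variables is a formality — the equation integrates directly.


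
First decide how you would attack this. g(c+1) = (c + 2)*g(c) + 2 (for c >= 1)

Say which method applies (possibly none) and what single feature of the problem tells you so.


Method: a summation factor — rescale the sequence by the product of the weights c + 2 so far — the recurrence collapses to a plain running sum.


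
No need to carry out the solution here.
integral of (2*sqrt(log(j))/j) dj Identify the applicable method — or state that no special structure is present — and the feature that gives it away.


Best approach: u-substitution — collected, the integrand has one factor that is, up to a constant, the derivative of an inner expression the rest depends on — substitute for that inner expression.


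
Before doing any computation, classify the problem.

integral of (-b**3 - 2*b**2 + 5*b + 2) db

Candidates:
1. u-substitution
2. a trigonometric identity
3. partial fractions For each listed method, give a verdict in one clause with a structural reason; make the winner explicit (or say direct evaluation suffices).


Best approach: no special technique — every term is a constant multiple of a power of b; term-wise power-rule integration needs no preliminary transformation.
- u-substitution: any workable substitution here is cosmetic — the integrand is already in directly integrable form.
- a trigonometric identity — with no trigonometric functions present, identity rewriting has no target.
- partial fractions — the expression is not a ratio of polynomials that decomposes further.


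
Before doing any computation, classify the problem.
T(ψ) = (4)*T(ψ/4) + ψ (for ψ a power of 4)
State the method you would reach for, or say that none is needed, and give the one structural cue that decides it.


Technique: the master substitution — a divide-and-conquer shape: argument ψ/4, so change variables with ψ = 4^m and solve the linear version.


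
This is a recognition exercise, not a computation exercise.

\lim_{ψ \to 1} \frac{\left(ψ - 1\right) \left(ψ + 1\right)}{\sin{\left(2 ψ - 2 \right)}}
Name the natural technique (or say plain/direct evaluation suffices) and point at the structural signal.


Method: l'Hôpital's rule (0/0) — both numerator and denominator vanish at 1: the genuine 0/0 indeterminate that l'Hôpital exists for. The standard small-argument limits would also carry it; the rule is the systematic route.


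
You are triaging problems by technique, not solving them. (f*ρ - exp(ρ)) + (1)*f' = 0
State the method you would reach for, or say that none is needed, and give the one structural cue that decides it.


Best approach: a linear integrating factor — the equation is linear in f with coefficient ρ; multiplying by the integrating factor exp(∫ρ) makes the left side a perfect derivative.


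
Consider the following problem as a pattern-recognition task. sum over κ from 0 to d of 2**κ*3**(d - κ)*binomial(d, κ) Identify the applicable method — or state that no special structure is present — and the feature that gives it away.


Verdict: the binomial theorem — the binomial coefficients weight matched powers of 2 and 3, which is exactly the expansion of a binomial power.


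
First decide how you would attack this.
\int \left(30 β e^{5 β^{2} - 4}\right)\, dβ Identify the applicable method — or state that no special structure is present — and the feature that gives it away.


Best approach: u-substitution — collected, the integrand has one factor that is, up to a constant, the derivative of an inner expression the rest depends on — substitute for that inner expression.


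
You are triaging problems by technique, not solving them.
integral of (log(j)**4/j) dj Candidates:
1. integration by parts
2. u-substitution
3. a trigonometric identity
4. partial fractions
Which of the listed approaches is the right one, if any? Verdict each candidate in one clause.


Verdict: u-substitution — everything non-trivial happens through the inner expression log(j), and its derivative accounts for the remaining factor up to a constant, so set u = log(j).
- integration by parts — the nonconstant-polynomial-times-standard-kernel pattern (an exp, sine, cosine, or logarithm partner) is absent.
- u-substitution — applicable, and directly so.
- a trigonometric identity: no sine or cosine appears, so there is nothing for a trigonometric identity to act on.
- partial fractions: the expression is not a ratio of polynomials that decomposes further.


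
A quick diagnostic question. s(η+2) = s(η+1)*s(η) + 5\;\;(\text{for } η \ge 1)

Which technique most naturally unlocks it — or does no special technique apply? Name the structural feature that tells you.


Technique: no special technique — each new value is a nonlinear function of earlier ones — scaling arguments and superposition both fail.


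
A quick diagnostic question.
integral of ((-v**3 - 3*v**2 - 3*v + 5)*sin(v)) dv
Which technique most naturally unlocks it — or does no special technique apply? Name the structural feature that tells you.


Verdict: integration by parts — differentiate -v**3 - 3*v**2 - 3*v + 5, integrate sin(v): each pass lowers the polynomial degree, so parts terminates.


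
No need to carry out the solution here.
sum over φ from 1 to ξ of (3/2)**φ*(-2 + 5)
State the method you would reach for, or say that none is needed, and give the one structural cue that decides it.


Technique: the geometric series formula — each summand is the previous one scaled by 3/2; that constant multiplier is itself the geometric structure.


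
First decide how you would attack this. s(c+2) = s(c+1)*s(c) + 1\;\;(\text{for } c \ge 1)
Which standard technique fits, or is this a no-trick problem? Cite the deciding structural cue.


Method: no special technique — the recurrence is nonlinear in the sequence terms; no linear-recurrence method fits it as written — one iterates or studies it directly.


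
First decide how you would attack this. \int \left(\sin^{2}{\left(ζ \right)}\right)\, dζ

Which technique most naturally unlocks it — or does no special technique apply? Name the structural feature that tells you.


Verdict: a trigonometric identity — \sin^{2}{\left(ζ \right)} calls for power reduction: rewrite via double angles before any antiderivative is attempted.


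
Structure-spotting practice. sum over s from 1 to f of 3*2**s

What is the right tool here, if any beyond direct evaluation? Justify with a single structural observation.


Technique: the geometric series formula — each summand is the previous one scaled by 2; that constant multiplier is itself the geometric structure.


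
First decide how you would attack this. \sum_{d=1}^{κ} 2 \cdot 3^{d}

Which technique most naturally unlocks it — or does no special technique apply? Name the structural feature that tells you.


Best approach: the geometric series formula — term-over-term division gives 3 every time — index-free ratio, geometric sum formula applies.


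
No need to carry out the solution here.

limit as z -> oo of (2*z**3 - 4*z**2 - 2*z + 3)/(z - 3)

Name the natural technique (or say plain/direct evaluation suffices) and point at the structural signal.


Best approach: dominant-term comparison — at large z only the top-degree terms survive; compare the leading terms and the limit falls out. Viewed as a single quotient this is an ∞/∞ form — an at-infinity application of l'Hôpital's rule would also resolve it; comparing leading growth reads the answer without differentiating.


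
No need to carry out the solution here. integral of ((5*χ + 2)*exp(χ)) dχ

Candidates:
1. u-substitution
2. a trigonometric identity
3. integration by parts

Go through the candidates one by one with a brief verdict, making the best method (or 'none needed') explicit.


Method: integration by parts — differentiate 5*χ + 2, integrate exp(χ): each pass lowers the polynomial degree, so parts terminates.
- u-substitution: no subexpression of the integrand serves as a whole-integral substitution inner — individual terms may offer their own, but none carries its derivative as a factor of the full integrand; a working change of variable would have to be constructed from outside the expression.
- a trigonometric identity — there is no trigonometric structure at all — the integrand carries no sine or cosine to rewrite.
- integration by parts — yes, a natural case for it.


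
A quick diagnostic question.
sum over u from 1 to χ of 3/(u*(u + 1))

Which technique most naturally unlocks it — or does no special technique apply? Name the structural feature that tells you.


Technique: telescoping — split 3/(u*(u + 1)) by partial fractions and the pieces are one function at shifted arguments — interior terms cancel.


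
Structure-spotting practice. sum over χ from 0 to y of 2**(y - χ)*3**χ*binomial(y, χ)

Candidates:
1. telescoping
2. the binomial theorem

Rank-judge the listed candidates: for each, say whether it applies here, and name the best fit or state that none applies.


Method: the binomial theorem — binomial coefficients against complementary powers of 3 and 2: recognize the binomial expansion and resum.
- telescoping — neither a shifted-difference shape nor integer-spaced poles are present.
- the binomial theorem: applicable, and directly so.


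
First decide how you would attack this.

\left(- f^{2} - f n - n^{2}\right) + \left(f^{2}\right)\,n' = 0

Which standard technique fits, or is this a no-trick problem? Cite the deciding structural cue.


Verdict: the homogeneous substitution — scaling f and n together leaves the slope fixed — it depends only on n/f, so substitute the ratio.


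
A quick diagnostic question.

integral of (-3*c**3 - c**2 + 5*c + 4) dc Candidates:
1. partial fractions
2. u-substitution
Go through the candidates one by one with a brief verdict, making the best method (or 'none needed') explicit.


Technique: no special technique — a term-by-term power-rule job in c; no substitution or rearrangement earns its keep here.
- partial fractions: there is no rational-function structure to decompose.
- u-substitution: any workable substitution here is cosmetic — the integrand is already in directly integrable form.


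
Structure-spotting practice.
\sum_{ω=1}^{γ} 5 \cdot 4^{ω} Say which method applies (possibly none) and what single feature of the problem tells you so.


Best approach: the geometric series formula — the ratio of consecutive terms is the constant 4, independent of the index — a geometric sum.


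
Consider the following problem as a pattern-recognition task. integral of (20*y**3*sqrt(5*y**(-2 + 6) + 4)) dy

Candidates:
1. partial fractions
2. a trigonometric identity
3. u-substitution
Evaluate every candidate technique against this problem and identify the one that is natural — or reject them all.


Method: u-substitution — differentiating the inner expression (5*y**(-2 + 6) + 4) produces the factor 20*y**3 up to a constant multiple, so substituting u = (5*y**(-2 + 6) + 4) reduces everything to a one-variable integral in u.
- partial fractions: the expression is not a ratio of polynomials that decomposes further.
- a trigonometric identity — with no trigonometric functions present, identity rewriting has no target.
- u-substitution: yes — fits the structure here.


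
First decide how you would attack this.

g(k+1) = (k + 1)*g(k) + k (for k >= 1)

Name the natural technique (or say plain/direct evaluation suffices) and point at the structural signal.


Best approach: a summation factor — first-order linear but the coefficient k + 1 moves with the index — divide by the cumulative product and telescope.


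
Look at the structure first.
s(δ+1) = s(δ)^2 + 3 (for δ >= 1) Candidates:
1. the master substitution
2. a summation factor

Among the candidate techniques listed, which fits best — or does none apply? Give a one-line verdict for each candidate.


Verdict: no special technique — each new value is a nonlinear function of earlier ones — scaling arguments and superposition both fail.
- the master substitution: the recursion steps by a constant offset, so exponential reindexing is pointless.
- a summation factor — the recursion is nonlinear — outside the first-order linear family a summation factor addresses.


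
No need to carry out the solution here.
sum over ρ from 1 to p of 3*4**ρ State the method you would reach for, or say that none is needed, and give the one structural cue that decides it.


Diagnosis: the geometric series formula — each summand is the previous one scaled by 4; that constant multiplier is itself the geometric structure.


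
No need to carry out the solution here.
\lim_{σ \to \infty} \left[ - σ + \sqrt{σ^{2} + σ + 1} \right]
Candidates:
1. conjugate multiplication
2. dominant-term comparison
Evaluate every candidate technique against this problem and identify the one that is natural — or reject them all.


Verdict: conjugate multiplication — divergence minus divergence hides a finite answer — expose it by pairing \sqrt{σ^{2} + σ + 1} - σ with its conjugate.
- conjugate multiplication: yes — fits the structure here.
- dominant-term comparison: no ranking of term growth rates resolves the limit here.


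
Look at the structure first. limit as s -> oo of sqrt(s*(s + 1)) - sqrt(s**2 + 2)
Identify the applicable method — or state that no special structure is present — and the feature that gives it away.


Best approach: conjugate multiplication — infinity minus infinity with a radical in play — multiply by the conjugate so the divergences of sqrt(s*(s + 1)) and sqrt(s**2 + 2) annihilate.


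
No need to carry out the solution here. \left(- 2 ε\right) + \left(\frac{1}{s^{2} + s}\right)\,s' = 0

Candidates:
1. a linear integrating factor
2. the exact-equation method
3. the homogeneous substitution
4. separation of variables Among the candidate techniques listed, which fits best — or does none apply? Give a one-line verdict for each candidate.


Verdict: separation of variables — all dependence on the two variables factors apart, the defining separable shape. Rearranged, this also fits the Bernoulli template directly; separation reads the product structure as given.
- a linear integrating factor: the unknown enters nonlinearly (through a power, a denominator, or a transcendental function), which the linear integrating-factor recipe cannot absorb as-is — any repair would come from a preliminary substitution, not the factor.
- the exact-equation method — the cross-partial test holds only vacuously — each coefficient lives in its own variable, so the exactness machinery reads no structure the split form does not already show.
- the homogeneous substitution: the ratio substitution does not collapse this equation.
- separation of variables: yes — fits the structure here.


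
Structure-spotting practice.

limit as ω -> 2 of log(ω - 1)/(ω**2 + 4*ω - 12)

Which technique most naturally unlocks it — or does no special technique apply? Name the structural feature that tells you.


Best approach: l'Hôpital's rule (0/0) — the 0/0 form at 2 is the signature situation for l'Hôpital's rule. The standard small-argument limits would also carry it; the rule is the systematic route.


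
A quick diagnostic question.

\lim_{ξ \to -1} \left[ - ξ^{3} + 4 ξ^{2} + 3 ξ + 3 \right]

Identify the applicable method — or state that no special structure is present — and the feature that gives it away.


Technique: no special technique — the expression is continuous at the evaluation point — substitute directly; no indeterminate form appears.


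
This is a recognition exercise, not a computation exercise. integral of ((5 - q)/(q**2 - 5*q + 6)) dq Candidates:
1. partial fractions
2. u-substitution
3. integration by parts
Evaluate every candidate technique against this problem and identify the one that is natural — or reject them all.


Verdict: partial fractions — each factor of q**2 - 5*q + 6 owns one elementary piece of the integrand — separate them and integrate piecewise.
- partial fractions — applicable, and directly so.
- u-substitution: no subexpression of the integrand pairs with its own derivative as a factor — individual terms may offer their own substitutions, but any change of variable covering the whole integral would have to be constructed from outside the expression.
- integration by parts: no split into a nonconstant polynomial times one of the standard kernels — exp, sine, or cosine of a linear argument, or a logarithm — applies here.


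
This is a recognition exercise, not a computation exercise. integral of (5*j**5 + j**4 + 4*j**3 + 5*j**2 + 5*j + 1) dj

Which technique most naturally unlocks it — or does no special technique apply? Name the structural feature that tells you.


Best approach: no special technique — the integrand is a sum of constant multiples of powers of j — integrate term by term.


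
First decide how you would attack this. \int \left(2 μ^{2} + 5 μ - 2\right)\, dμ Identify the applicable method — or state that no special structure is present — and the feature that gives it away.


Method: no special technique — nothing composite, nothing rational, nothing trigonometric — each constant-multiple power of μ integrates by the power rule alone.


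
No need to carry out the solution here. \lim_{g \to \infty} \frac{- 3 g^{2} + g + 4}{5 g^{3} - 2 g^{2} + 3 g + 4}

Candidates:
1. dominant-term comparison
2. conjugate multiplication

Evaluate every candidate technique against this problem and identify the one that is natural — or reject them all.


Technique: dominant-term comparison — divide through by the highest power of g; every lower-order term dies and the dominant terms decide the limit.
- dominant-term comparison: yes, a natural case for it.
- conjugate multiplication — there are no radicals in tension whose conjugate would simplify matters.


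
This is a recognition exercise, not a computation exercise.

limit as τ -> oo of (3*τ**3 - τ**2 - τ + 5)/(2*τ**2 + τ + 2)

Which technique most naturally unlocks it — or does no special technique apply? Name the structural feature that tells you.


Diagnosis: dominant-term comparison — growth-rate triage: the leading powers of τ decide the limit, everything else is noise. Differentiating the expression as a single quotient would eventually settle it as well; matching dominant growth settles it immediately.


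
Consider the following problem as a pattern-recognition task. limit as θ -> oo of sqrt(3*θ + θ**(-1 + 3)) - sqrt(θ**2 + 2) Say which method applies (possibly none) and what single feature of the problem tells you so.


Technique: conjugate multiplication — sqrt(3*θ + θ**(-1 + 3)) and sqrt(θ**2 + 2) both blow up, but their difference is tame once the conjugate rationalizes it.


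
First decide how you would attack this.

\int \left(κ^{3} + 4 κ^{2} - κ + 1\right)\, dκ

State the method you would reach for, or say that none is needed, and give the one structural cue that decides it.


Technique: no special technique — the integrand is a sum of constant multiples of powers of κ — integrate term by term.


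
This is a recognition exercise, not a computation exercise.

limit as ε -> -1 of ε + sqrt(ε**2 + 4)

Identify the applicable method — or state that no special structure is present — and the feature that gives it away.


Best approach: no special technique — nothing blocks direct substitution at -1: plug in and finish.


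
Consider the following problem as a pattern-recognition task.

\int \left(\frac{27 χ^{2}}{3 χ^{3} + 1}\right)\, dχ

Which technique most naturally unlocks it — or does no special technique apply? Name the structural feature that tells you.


Best approach: u-substitution — structure check: outer function, inner expression 3 χ^{3} + 1, inner derivative as a factor — the classic u = 3 χ^{3} + 1 pattern.


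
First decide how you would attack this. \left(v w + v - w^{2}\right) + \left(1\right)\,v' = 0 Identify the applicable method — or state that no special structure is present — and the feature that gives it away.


Technique: a linear integrating factor — linear in the unknown with genuine forcing: multiply through by the exponential of the integrated coefficient and the left side closes into one derivative.


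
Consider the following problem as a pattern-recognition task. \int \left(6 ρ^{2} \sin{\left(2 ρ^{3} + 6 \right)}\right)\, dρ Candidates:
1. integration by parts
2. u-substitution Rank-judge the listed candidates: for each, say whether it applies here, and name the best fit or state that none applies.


Diagnosis: u-substitution — a chain-rule shadow: 6 ρ^{2} alongside a function of 2 ρ^{3} + 6 means u = 2 ρ^{3} + 6 unwinds the composition in one step.
- integration by parts — a polynomial factor is present, but its partner is not an exp, sine, or cosine of a degree-1 argument, nor a logarithm.
- u-substitution: applicable, and directly so.


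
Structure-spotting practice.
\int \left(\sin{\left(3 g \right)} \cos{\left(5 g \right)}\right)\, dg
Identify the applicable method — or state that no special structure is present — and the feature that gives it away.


Method: a trigonometric identity — split \sin{\left(3 g \right)} \cos{\left(5 g \right)} with the angle-addition identities: the resulting sum integrates term by term.


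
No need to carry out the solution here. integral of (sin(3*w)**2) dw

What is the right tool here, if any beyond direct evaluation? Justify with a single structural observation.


Diagnosis: a trigonometric identity — reduce sin(3*w)**2 with the power-reduction formula and the integral becomes first-degree trigonometry.


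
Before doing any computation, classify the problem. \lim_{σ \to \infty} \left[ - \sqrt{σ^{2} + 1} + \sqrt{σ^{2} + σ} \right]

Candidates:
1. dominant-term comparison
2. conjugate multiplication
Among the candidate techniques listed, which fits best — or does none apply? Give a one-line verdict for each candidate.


Technique: conjugate multiplication — turning the difference into a conjugate-rationalized ratio makes the limit readable.
- dominant-term comparison — no dominant-degree comparison decides it.
- conjugate multiplication — yes — fits the structure here.


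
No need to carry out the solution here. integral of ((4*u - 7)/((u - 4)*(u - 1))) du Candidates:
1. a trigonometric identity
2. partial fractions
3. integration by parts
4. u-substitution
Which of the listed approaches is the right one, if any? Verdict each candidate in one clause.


Verdict: partial fractions — the bottom factors while the top stays lower-degree — split into simple fractions and integrate piece by piece.
- a trigonometric identity: with no trigonometric functions present, identity rewriting has no target.
- partial fractions — yes — fits the structure here.
- integration by parts — no split into a nonconstant polynomial times one of the standard kernels — exp, sine, or cosine of a linear argument, or a logarithm — applies here.
- u-substitution — no subexpression of the integrand pairs with its own derivative as a factor — individual terms may offer their own substitutions, but any change of variable covering the whole integral would have to be constructed from outside the expression.
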